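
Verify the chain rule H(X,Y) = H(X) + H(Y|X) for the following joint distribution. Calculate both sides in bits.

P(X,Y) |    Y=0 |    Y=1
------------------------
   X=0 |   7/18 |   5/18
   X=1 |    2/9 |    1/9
H(X,Y) = 1.8776, H(X) = 0.9183, H(Y|X) = 0.9593 (all in bits)

Chain rule: H(X,Y) = H(X) + H(Y|X)

Left side — joint entropy directly:
H(X,Y) = -Σ p(x,y) log p(x,y) = 1.8776 bits

Right side — compute H(Y|X) from the conditional distributions:
P(X) = (2/3, 1/3), so H(X) = 0.9183 bits
H(Y|X) = Σ_x P(X=x) · H(Y|X=x):
  P(Y|X=0) = (7/12, 5/12), H(Y|X=0) = 0.9799, weight P(X=0) = 2/3
  P(Y|X=1) = (2/3, 1/3), H(Y|X=1) = 0.9183, weight P(X=1) = 1/3
H(Y|X) = 0.9593 bits

H(X) + H(Y|X) = 0.9183 + 0.9593 = 1.8776 bits

Both sides equal 1.8776 bits. ✓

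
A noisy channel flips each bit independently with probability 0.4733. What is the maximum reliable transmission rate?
0.0021 bits

For a binary symmetric channel (BSC) with error probability p:
Capacity C = 1 - H(p) bits per symbol

where H(p) = -p log₂(p) - (1-p) log₂(1-p) is the binary entropy function.

H(0.4733) = 0.9979 bits
C = 1 - 0.9979 = 0.0021 bits per symbol

This means we can reliably transmit up to 0.0021 bits of information per channel use.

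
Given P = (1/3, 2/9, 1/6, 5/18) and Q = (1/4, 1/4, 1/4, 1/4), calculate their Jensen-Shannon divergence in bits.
0.0115 bits

Jensen-Shannon divergence is:
JSD(P||Q) = 0.5 × D_KL(P||M) + 0.5 × D_KL(Q||M)
where M = 0.5 × (P + Q) is the mixture distribution.

M = 0.5 × (1/3, 2/9, 1/6, 5/18) + 0.5 × (1/4, 1/4, 1/4, 1/4) = (7/24, 0.236111, 5/24, 0.263889)

D_KL(P||M) = 0.0117 bits
D_KL(Q||M) = 0.0113 bits

JSD(P||Q) = 0.5 × 0.0117 + 0.5 × 0.0113 = 0.0115 bits

Unlike KL divergence, JSD is symmetric and bounded: 0 ≤ JSD ≤ log(2).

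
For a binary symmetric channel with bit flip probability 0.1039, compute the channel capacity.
0.5188 bits

For a binary symmetric channel (BSC) with error probability p:
Capacity C = 1 - H(p) bits per symbol

where H(p) = -p log₂(p) - (1-p) log₂(1-p) is the binary entropy function.

H(0.1039) = 0.4812 bits
C = 1 - 0.4812 = 0.5188 bits per symbol

This means we can reliably transmit up to 0.5188 bits of information per channel use.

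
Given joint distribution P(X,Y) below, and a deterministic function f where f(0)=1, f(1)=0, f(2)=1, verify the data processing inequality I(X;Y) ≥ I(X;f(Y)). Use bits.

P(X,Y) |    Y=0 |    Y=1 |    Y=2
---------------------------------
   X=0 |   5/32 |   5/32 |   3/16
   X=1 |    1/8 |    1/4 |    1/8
I(X;Y) = 0.0273, I(X;f(Y)) = 0.0265, inequality holds: 0.0273 ≥ 0.0265

Data Processing Inequality: For any Markov chain X → Y → Z, we have I(X;Y) ≥ I(X;Z).

Here Z = f(Y) is a deterministic function of Y, forming X → Y → Z.

Original I(X;Y) = 0.0273 bits

After applying f:
P(X,Z) where Z=f(Y):
- P(X,Z=0) = P(X,Y=1)
- P(X,Z=1) = P(X,Y=0) + P(X,Y=2)

I(X;Z) = I(X;f(Y)) = 0.0265 bits

Verification: 0.0273 ≥ 0.0265 ✓

Information cannot be created by processing; the function f can only lose information about X.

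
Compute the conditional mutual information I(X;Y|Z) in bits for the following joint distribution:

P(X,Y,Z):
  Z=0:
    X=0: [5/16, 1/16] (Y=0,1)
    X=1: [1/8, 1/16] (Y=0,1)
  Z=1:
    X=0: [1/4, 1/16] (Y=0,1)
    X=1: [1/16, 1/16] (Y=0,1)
0.0409 bits

Conditional mutual information: I(X;Y|Z) = H(X|Z) + H(Y|Z) - H(X,Y|Z)

H(Z) = 0.9887
H(X,Z) = 1.8829 → H(X|Z) = 0.8942
H(Y,Z) = 1.7962 → H(Y|Z) = 0.8075
H(X,Y,Z) = 2.6494 → H(X,Y|Z) = 1.6607

I(X;Y|Z) = 0.8942 + 0.8075 - 1.6607 = 0.0409 bits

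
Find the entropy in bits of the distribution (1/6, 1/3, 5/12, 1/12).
1.7842 bits

Shannon entropy is H(X) = -Σ p(x) log p(x).

For P = (1/6, 1/3, 5/12, 1/12):
H = -1/6 × log_2(1/6) -1/3 × log_2(1/3) -5/12 × log_2(5/12) -1/12 × log_2(1/12)
H = 1.7842 bits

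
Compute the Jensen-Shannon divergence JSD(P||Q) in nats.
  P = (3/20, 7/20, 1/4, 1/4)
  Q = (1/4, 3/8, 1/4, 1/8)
0.0172 nats

Jensen-Shannon divergence is:
JSD(P||Q) = 0.5 × D_KL(P||M) + 0.5 × D_KL(Q||M)
where M = 0.5 × (P + Q) is the mixture distribution.

M = 0.5 × (3/20, 7/20, 1/4, 1/4) + 0.5 × (1/4, 3/8, 1/4, 1/8) = (1/5, 0.3625, 1/4, 3/16)

D_KL(P||M) = 0.0165 nats
D_KL(Q||M) = 0.0178 nats

JSD(P||Q) = 0.5 × 0.0165 + 0.5 × 0.0178 = 0.0172 nats

Unlike KL divergence, JSD is symmetric and bounded: 0 ≤ JSD ≤ log(2).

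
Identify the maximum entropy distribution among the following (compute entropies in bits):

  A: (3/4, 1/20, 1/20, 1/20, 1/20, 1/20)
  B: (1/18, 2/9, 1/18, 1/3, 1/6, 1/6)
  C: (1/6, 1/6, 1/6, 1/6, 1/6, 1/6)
C

For a discrete distribution over n outcomes, entropy is maximized by the uniform distribution.

Computing entropies:
H(A) = 1.3918 bits
H(B) = 2.3355 bits
H(C) = 2.5850 bits

The uniform distribution (where all probabilities equal 1/6) achieves the maximum entropy of log_2(6) = 2.5850 bits.

Distribution C has the highest entropy.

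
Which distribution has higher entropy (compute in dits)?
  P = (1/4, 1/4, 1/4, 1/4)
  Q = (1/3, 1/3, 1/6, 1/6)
P

Computing entropies in dits:
H(P) = 0.6021
H(Q) = 0.5775

Distribution P has higher entropy.

Intuition: The distribution closer to uniform (more spread out) has higher entropy.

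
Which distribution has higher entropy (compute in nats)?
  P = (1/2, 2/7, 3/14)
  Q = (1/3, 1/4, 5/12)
Q

Computing entropies in nats:
H(P) = 1.0346
H(Q) = 1.0776

Distribution Q has higher entropy.

Intuition: The distribution closer to uniform (more spread out) has higher entropy.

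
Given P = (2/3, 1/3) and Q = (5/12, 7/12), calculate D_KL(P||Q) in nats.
0.1268 nats

KL divergence: D_KL(P||Q) = Σ p(x) log(p(x)/q(x))

Computing term by term:
  x=0: 2/3 × log_e[(2/3)/(5/12)] = 2/3 × 0.4700 = 0.3133
  x=1: 1/3 × log_e[(1/3)/(7/12)] = 1/3 × -0.5596 = -0.1865

D_KL(P||Q) = 0.1268 nats

Note: KL divergence is always non-negative and equals 0 iff P = Q.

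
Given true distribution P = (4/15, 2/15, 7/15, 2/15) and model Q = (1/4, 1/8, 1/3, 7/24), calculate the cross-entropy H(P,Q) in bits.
1.9100 bits

Cross-entropy: H(P,Q) = -Σ p(x) log q(x)

Alternatively: H(P,Q) = H(P) + D_KL(P||Q)
H(P) = 1.7968 bits
D_KL(P||Q) = 0.1132 bits

H(P,Q) = 1.7968 + 0.1132 = 1.9100 bits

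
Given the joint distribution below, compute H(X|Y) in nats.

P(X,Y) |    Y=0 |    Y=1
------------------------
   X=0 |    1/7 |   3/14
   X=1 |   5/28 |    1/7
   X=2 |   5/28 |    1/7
1.0862 nats

Using the chain rule: H(X|Y) = H(X,Y) - H(Y)

First, compute H(X,Y) = 1.7793 nats

Marginal P(Y) = (1/2, 1/2)
H(Y) = 0.6931 nats

H(X|Y) = H(X,Y) - H(Y) = 1.7793 - 0.6931 = 1.0862 nats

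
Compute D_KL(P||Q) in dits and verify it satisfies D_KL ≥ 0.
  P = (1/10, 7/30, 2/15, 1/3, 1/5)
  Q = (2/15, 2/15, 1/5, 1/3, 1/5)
0.0207 dits

KL divergence satisfies the Gibbs inequality: D_KL(P||Q) ≥ 0 for all distributions P, Q.

D_KL(P||Q) = Σ p(x) log(p(x)/q(x))
Term by term:
  x=0: 1/10 × log_10[(1/10)/(2/15)] = -0.0125
  x=1: 7/30 × log_10[(7/30)/(2/15)] = 0.0567
  x=2: 2/15 × log_10[(2/15)/(1/5)] = -0.0235
  x=3: 1/3 × log_10[(1/3)/(1/3)] = 0.0000
  x=4: 1/5 × log_10[(1/5)/(1/5)] = 0.0000
D_KL(P||Q) = 0.0207 dits

D_KL(P||Q) = 0.0207 ≥ 0 ✓

This non-negativity is a fundamental property: relative entropy cannot be negative because it measures how different Q is from P.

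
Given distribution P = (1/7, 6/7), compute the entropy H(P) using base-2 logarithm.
0.5917 bits

Shannon entropy is H(X) = -Σ p(x) log p(x).

For P = (1/7, 6/7):
H = -1/7 × log_2(1/7) -6/7 × log_2(6/7)
H = 0.5917 bits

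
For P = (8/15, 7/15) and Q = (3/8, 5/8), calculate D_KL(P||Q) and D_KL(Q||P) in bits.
D_KL(P||Q) = 0.0743, D_KL(Q||P) = 0.0729

KL divergence is not symmetric: D_KL(P||Q) ≠ D_KL(Q||P) in general.

D_KL(P||Q) = 0.0743 bits
D_KL(Q||P) = 0.0729 bits

No, they are not equal!

This asymmetry is why KL divergence is not a true distance metric.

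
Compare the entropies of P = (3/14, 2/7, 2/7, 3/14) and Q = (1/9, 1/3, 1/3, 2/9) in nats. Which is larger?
P

Computing entropies in nats:
H(P) = 1.3761
H(Q) = 1.3108

Distribution P has higher entropy.

Intuition: The distribution closer to uniform (more spread out) has higher entropy.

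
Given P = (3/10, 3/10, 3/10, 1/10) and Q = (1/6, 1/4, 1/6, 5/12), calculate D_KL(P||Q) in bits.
0.3818 bits

KL divergence: D_KL(P||Q) = Σ p(x) log(p(x)/q(x))

Computing term by term:
  x=0: 3/10 × log_2[(3/10)/(1/6)] = 3/10 × 0.8480 = 0.2544
  x=1: 3/10 × log_2[(3/10)/(1/4)] = 3/10 × 0.2630 = 0.0789
  x=2: 3/10 × log_2[(3/10)/(1/6)] = 3/10 × 0.8480 = 0.2544
  x=3: 1/10 × log_2[(1/10)/(5/12)] = 1/10 × -2.0589 = -0.2059

D_KL(P||Q) = 0.3818 bits

Note: KL divergence is always non-negative and equals 0 iff P = Q.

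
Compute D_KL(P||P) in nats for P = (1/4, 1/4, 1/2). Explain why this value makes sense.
0.0000 nats

KL divergence satisfies the Gibbs inequality: D_KL(P||Q) ≥ 0 for all distributions P, Q.

D_KL(P||Q) = Σ p(x) log(p(x)/q(x))
Each term is p(x) × log_e(p(x)/p(x)) = p(x) × log_e(1) = 0, so the sum is 0.
D_KL(P||Q) = 0.0000 nats

When P = Q, the KL divergence is exactly 0, as there is no 'divergence' between identical distributions.

This non-negativity is a fundamental property: relative entropy cannot be negative because it measures how different Q is from P.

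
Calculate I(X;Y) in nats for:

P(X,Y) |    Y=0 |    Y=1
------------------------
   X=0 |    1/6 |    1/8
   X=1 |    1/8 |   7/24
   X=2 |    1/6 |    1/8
0.0368 nats

Mutual information: I(X;Y) = H(X) + H(Y) - H(X,Y)

Marginals:
P(X) = (7/24, 5/12, 7/24), H(X) = 1.0835 nats
P(Y) = (11/24, 13/24), H(Y) = 0.6897 nats

Joint entropy: H(X,Y) = 1.7364 nats

I(X;Y) = 1.0835 + 0.6897 - 1.7364 = 0.0368 nats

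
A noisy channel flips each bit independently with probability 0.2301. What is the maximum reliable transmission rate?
0.2218 bits

For a binary symmetric channel (BSC) with error probability p:
Capacity C = 1 - H(p) bits per symbol

where H(p) = -p log₂(p) - (1-p) log₂(1-p) is the binary entropy function.

H(0.2301) = 0.7782 bits
C = 1 - 0.7782 = 0.2218 bits per symbol

This means we can reliably transmit up to 0.2218 bits of information per channel use.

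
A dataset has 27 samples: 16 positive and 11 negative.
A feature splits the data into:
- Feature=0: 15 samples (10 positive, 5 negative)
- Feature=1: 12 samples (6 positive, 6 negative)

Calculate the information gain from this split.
0.0205 bits

Information Gain = H(Y) - H(Y|Feature)

Before split:
P(positive) = 16/27 = 0.5926
H(Y) = 0.9751 bits

After split:
Feature=0: H = 0.9183 bits (weight = 15/27)
Feature=1: H = 1.0000 bits (weight = 12/27)
H(Y|Feature) = (15/27)×0.9183 + (12/27)×1.0000 = 0.9546 bits

Information Gain = 0.9751 - 0.9546 = 0.0205 bits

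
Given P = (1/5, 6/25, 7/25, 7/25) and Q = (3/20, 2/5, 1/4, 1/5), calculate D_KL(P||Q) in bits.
0.0878 bits

KL divergence: D_KL(P||Q) = Σ p(x) log(p(x)/q(x))

Computing term by term:
  x=0: 1/5 × log_2[(1/5)/(3/20)] = 1/5 × 0.4150 = 0.0830
  x=1: 6/25 × log_2[(6/25)/(2/5)] = 6/25 × -0.7370 = -0.1769
  x=2: 7/25 × log_2[(7/25)/(1/4)] = 7/25 × 0.1635 = 0.0458
  x=3: 7/25 × log_2[(7/25)/(1/5)] = 7/25 × 0.4854 = 0.1359

D_KL(P||Q) = 0.0878 bits

Note: KL divergence is always non-negative and equals 0 iff P = Q.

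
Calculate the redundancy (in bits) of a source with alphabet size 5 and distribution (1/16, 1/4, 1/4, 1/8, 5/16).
0.1725 bits

Redundancy measures how far a source is from maximum entropy:
R = H_max - H(X)

Maximum entropy for 5 symbols: H_max = log_2(5) = 2.3219 bits
Actual entropy: H(X) = 2.1494 bits
Redundancy: R = 2.3219 - 2.1494 = 0.1725 bits

This redundancy represents potential for compression: the source could be compressed by 0.1725 bits per symbol.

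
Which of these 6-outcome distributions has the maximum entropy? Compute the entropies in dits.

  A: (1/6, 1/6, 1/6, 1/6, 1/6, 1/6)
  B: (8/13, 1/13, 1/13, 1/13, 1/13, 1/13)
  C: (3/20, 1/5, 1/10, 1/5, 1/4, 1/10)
A

For a discrete distribution over n outcomes, entropy is maximized by the uniform distribution.

Computing entropies:
H(A) = 0.7782 dits
H(B) = 0.5582 dits
H(C) = 0.7537 dits

The uniform distribution (where all probabilities equal 1/6) achieves the maximum entropy of log_10(6) = 0.7782 dits.

Distribution A has the highest entropy.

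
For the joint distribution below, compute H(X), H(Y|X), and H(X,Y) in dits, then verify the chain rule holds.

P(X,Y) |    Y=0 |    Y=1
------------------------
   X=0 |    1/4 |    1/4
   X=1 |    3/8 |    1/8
H(X,Y) = 0.5737, H(X) = 0.3010, H(Y|X) = 0.2726 (all in dits)

Chain rule: H(X,Y) = H(X) + H(Y|X)

Left side — joint entropy directly:
H(X,Y) = -Σ p(x,y) log p(x,y) = 0.5737 dits

Right side — compute H(Y|X) from the conditional distributions:
P(X) = (1/2, 1/2), so H(X) = 0.3010 dits
H(Y|X) = Σ_x P(X=x) · H(Y|X=x):
  P(Y|X=0) = (1/2, 1/2), H(Y|X=0) = 0.3010, weight P(X=0) = 1/2
  P(Y|X=1) = (3/4, 1/4), H(Y|X=1) = 0.2442, weight P(X=1) = 1/2
H(Y|X) = 0.2726 dits

H(X) + H(Y|X) = 0.3010 + 0.2726 = 0.5737 dits

Both sides equal 0.5737 dits. ✓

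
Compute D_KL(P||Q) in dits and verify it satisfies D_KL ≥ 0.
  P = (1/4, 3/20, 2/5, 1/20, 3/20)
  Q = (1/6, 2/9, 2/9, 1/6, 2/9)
0.0688 dits

KL divergence satisfies the Gibbs inequality: D_KL(P||Q) ≥ 0 for all distributions P, Q.

D_KL(P||Q) = Σ p(x) log(p(x)/q(x))
Term by term:
  x=0: 1/4 × log_10[(1/4)/(1/6)] = 0.0440
  x=1: 3/20 × log_10[(3/20)/(2/9)] = -0.0256
  x=2: 2/5 × log_10[(2/5)/(2/9)] = 0.1021
  x=3: 1/20 × log_10[(1/20)/(1/6)] = -0.0261
  x=4: 3/20 × log_10[(3/20)/(2/9)] = -0.0256
D_KL(P||Q) = 0.0688 dits

D_KL(P||Q) = 0.0688 ≥ 0 ✓

This non-negativity is a fundamental property: relative entropy cannot be negative because it measures how different Q is from P.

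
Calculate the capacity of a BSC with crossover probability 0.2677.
0.1619 bits

For a binary symmetric channel (BSC) with error probability p:
Capacity C = 1 - H(p) bits per symbol

where H(p) = -p log₂(p) - (1-p) log₂(1-p) is the binary entropy function.

H(0.2677) = 0.8381 bits
C = 1 - 0.8381 = 0.1619 bits per symbol

This means we can reliably transmit up to 0.1619 bits of information per channel use.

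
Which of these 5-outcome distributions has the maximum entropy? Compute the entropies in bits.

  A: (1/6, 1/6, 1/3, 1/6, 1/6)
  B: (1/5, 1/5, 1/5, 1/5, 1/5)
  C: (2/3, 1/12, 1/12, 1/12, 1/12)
B

For a discrete distribution over n outcomes, entropy is maximized by the uniform distribution.

Computing entropies:
H(A) = 2.2516 bits
H(B) = 2.3219 bits
H(C) = 1.5850 bits

The uniform distribution (where all probabilities equal 1/5) achieves the maximum entropy of log_2(5) = 2.3219 bits.

Distribution B has the highest entropy.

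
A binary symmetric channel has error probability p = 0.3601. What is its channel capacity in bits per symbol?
0.0572 bits

For a binary symmetric channel (BSC) with error probability p:
Capacity C = 1 - H(p) bits per symbol

where H(p) = -p log₂(p) - (1-p) log₂(1-p) is the binary entropy function.

H(0.3601) = 0.9428 bits
C = 1 - 0.9428 = 0.0572 bits per symbol

This means we can reliably transmit up to 0.0572 bits of information per channel use.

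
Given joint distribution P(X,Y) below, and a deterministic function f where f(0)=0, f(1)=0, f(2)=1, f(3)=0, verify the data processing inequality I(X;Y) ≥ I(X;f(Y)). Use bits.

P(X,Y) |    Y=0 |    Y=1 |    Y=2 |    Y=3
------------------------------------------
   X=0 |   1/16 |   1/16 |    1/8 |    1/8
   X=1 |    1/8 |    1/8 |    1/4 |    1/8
I(X;Y) = 0.0157, I(X;f(Y)) = 0.0032, inequality holds: 0.0157 ≥ 0.0032

Data Processing Inequality: For any Markov chain X → Y → Z, we have I(X;Y) ≥ I(X;Z).

Here Z = f(Y) is a deterministic function of Y, forming X → Y → Z.

Original I(X;Y) = 0.0157 bits

After applying f:
P(X,Z) where Z=f(Y):
- P(X,Z=0) = P(X,Y=0) + P(X,Y=1) + P(X,Y=3)
- P(X,Z=1) = P(X,Y=2)

I(X;Z) = I(X;f(Y)) = 0.0032 bits

Verification: 0.0157 ≥ 0.0032 ✓

Information cannot be created by processing; the function f can only lose information about X.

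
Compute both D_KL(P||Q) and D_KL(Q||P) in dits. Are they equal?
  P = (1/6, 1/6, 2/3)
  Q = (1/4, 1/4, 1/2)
D_KL(P||Q) = 0.0246, D_KL(Q||P) = 0.0256

KL divergence is not symmetric: D_KL(P||Q) ≠ D_KL(Q||P) in general.

D_KL(P||Q) = 0.0246 dits
D_KL(Q||P) = 0.0256 dits

No, they are not equal!

This asymmetry is why KL divergence is not a true distance metric.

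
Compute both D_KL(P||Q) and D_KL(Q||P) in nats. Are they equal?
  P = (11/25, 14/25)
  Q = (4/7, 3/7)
D_KL(P||Q) = 0.0348, D_KL(Q||P) = 0.0347

KL divergence is not symmetric: D_KL(P||Q) ≠ D_KL(Q||P) in general.

D_KL(P||Q) = 0.0348 nats
D_KL(Q||P) = 0.0347 nats

No, they are not equal!

This asymmetry is why KL divergence is not a true distance metric.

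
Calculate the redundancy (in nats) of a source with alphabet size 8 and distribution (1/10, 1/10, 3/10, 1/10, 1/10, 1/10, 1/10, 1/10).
0.1064 nats

Redundancy measures how far a source is from maximum entropy:
R = H_max - H(X)

Maximum entropy for 8 symbols: H_max = log_e(8) = 2.0794 nats
Actual entropy: H(X) = 1.9730 nats
Redundancy: R = 2.0794 - 1.9730 = 0.1064 nats

This redundancy represents potential for compression: the source could be compressed by 0.1064 nats per symbol.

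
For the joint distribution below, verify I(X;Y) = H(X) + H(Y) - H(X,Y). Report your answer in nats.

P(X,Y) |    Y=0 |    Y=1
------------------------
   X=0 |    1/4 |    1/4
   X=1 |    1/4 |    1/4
I(X;Y) = 0.0000 nats

Mutual information has multiple equivalent forms:
- I(X;Y) = H(X) - H(X|Y)
- I(X;Y) = H(Y) - H(Y|X)
- I(X;Y) = H(X) + H(Y) - H(X,Y)

Computing all quantities:
H(X) = 0.6931, H(Y) = 0.6931, H(X,Y) = 1.3863
H(X|Y) = 0.6931, H(Y|X) = 0.6931

Verification:
H(X) - H(X|Y) = 0.6931 - 0.6931 = 0.0000
H(Y) - H(Y|X) = 0.6931 - 0.6931 = 0.0000
H(X) + H(Y) - H(X,Y) = 0.6931 + 0.6931 - 1.3863 = 0.0000

All forms give I(X;Y) = 0.0000 nats. ✓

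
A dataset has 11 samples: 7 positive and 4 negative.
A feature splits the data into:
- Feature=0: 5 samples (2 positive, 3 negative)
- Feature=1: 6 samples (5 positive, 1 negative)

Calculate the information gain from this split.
0.1498 bits

Information Gain = H(Y) - H(Y|Feature)

Before split:
P(positive) = 7/11 = 0.6364
H(Y) = 0.9457 bits

After split:
Feature=0: H = 0.9710 bits (weight = 5/11)
Feature=1: H = 0.6500 bits (weight = 6/11)
H(Y|Feature) = (5/11)×0.9710 + (6/11)×0.6500 = 0.7959 bits

Information Gain = 0.9457 - 0.7959 = 0.1498 bits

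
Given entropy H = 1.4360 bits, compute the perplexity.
2.7057

Perplexity is 2^H (or exp(H) for natural log).

H = 1.4360 bits
Perplexity = 2^1.4360 = 2.7057

Interpretation: The model's uncertainty is equivalent to choosing uniformly among 2.7 options.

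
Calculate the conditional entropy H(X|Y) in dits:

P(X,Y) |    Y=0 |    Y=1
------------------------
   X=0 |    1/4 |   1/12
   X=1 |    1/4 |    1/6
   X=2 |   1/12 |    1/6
0.4453 dits

Using the chain rule: H(X|Y) = H(X,Y) - H(Y)

First, compute H(X,Y) = 0.7403 dits

Marginal P(Y) = (7/12, 5/12)
H(Y) = 0.2950 dits

H(X|Y) = H(X,Y) - H(Y) = 0.7403 - 0.2950 = 0.4453 dits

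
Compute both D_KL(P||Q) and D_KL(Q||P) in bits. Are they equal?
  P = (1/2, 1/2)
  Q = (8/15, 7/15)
D_KL(P||Q) = 0.0032, D_KL(Q||P) = 0.0032

KL divergence is not symmetric: D_KL(P||Q) ≠ D_KL(Q||P) in general.

D_KL(P||Q) = 0.0032 bits
D_KL(Q||P) = 0.0032 bits

In this case they happen to be equal (to 4 decimal places).

This asymmetry is why KL divergence is not a true distance metric.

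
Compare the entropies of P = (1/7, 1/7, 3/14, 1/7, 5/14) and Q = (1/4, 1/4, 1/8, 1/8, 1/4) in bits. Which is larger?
Q

Computing entropies in bits:
H(P) = 2.2099
H(Q) = 2.2500

Distribution Q has higher entropy.

Intuition: The distribution closer to uniform (more spread out) has higher entropy.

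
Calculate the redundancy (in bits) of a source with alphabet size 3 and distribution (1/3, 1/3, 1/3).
0.0000 bits

Redundancy measures how far a source is from maximum entropy:
R = H_max - H(X)

Maximum entropy for 3 symbols: H_max = log_2(3) = 1.5850 bits
Actual entropy: H(X) = 1.5850 bits
Redundancy: R = 1.5850 - 1.5850 = 0.0000 bits

This redundancy represents potential for compression: the source could be compressed by 0.0000 bits per symbol.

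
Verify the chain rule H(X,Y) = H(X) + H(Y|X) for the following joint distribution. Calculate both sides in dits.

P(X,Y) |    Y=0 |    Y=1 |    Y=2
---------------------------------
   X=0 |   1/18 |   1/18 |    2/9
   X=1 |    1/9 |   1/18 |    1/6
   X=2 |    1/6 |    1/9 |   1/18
H(X,Y) = 0.8955, H(X) = 0.4771, H(Y|X) = 0.4184 (all in dits)

Chain rule: H(X,Y) = H(X) + H(Y|X)

Left side — joint entropy directly:
H(X,Y) = -Σ p(x,y) log p(x,y) = 0.8955 dits

Right side — compute H(Y|X) from the conditional distributions:
P(X) = (1/3, 1/3, 1/3), so H(X) = 0.4771 dits
H(Y|X) = Σ_x P(X=x) · H(Y|X=x):
  P(Y|X=0) = (1/6, 1/6, 2/3), H(Y|X=0) = 0.3768, weight P(X=0) = 1/3
  P(Y|X=1) = (1/3, 1/6, 1/2), H(Y|X=1) = 0.4392, weight P(X=1) = 1/3
  P(Y|X=2) = (1/2, 1/3, 1/6), H(Y|X=2) = 0.4392, weight P(X=2) = 1/3
H(Y|X) = 0.4184 dits

H(X) + H(Y|X) = 0.4771 + 0.4184 = 0.8955 dits

Both sides equal 0.8955 dits. ✓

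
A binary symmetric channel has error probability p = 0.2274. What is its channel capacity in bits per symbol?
0.2265 bits

For a binary symmetric channel (BSC) with error probability p:
Capacity C = 1 - H(p) bits per symbol

where H(p) = -p log₂(p) - (1-p) log₂(1-p) is the binary entropy function.

H(0.2274) = 0.7735 bits
C = 1 - 0.7735 = 0.2265 bits per symbol

This means we can reliably transmit up to 0.2265 bits of information per channel use.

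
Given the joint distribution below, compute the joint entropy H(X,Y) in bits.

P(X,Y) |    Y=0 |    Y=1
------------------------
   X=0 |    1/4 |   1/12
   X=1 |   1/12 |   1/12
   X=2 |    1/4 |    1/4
2.3962 bits

Joint entropy is H(X,Y) = -Σ_{x,y} p(x,y) log p(x,y).

Summing over all non-zero entries:
H(X,Y) = -[1/4·log_2(1/4) + 1/12·log_2(1/12) + 1/12·log_2(1/12) + 1/12·log_2(1/12) + 1/4·log_2(1/4) + 1/4·log_2(1/4)]
H(X,Y) = 2.3962 bits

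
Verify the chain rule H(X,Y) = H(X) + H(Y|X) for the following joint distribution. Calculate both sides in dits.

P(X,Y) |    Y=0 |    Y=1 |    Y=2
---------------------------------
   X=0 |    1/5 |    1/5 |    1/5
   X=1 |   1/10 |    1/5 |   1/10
H(X,Y) = 0.7592, H(X) = 0.2923, H(Y|X) = 0.4669 (all in dits)

Chain rule: H(X,Y) = H(X) + H(Y|X)

Left side — joint entropy directly:
H(X,Y) = -Σ p(x,y) log p(x,y) = 0.7592 dits

Right side — compute H(Y|X) from the conditional distributions:
P(X) = (3/5, 2/5), so H(X) = 0.2923 dits
H(Y|X) = Σ_x P(X=x) · H(Y|X=x):
  P(Y|X=0) = (1/3, 1/3, 1/3), H(Y|X=0) = 0.4771, weight P(X=0) = 3/5
  P(Y|X=1) = (1/4, 1/2, 1/4), H(Y|X=1) = 0.4515, weight P(X=1) = 2/5
H(Y|X) = 0.4669 dits

H(X) + H(Y|X) = 0.2923 + 0.4669 = 0.7592 dits

Both sides equal 0.7592 dits. ✓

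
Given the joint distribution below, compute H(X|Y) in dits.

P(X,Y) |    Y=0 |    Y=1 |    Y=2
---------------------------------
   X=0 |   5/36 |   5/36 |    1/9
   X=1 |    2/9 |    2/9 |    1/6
0.2902 dits

Using the chain rule: H(X|Y) = H(X,Y) - H(Y)

First, compute H(X,Y) = 0.7642 dits

Marginal P(Y) = (13/36, 13/36, 5/18)
H(Y) = 0.4740 dits

H(X|Y) = H(X,Y) - H(Y) = 0.7642 - 0.4740 = 0.2902 dits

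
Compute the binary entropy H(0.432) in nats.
0.6839 nats

The binary entropy function is:
H(p) = -p log(p) - (1-p) log(1-p)

H(0.432) = -0.432 × log_e(0.432) - 0.568 × log_e(0.568)
H(0.432) = 0.6839 nats

Note: Binary entropy is maximized at p=0.5 (H=1 bit) and minimized at p=0 or p=1 (H=0).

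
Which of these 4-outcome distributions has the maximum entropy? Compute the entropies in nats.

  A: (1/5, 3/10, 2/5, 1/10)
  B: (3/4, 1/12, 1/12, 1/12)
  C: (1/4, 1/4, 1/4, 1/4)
C

For a discrete distribution over n outcomes, entropy is maximized by the uniform distribution.

Computing entropies:
H(A) = 1.2799 nats
H(B) = 0.8370 nats
H(C) = 1.3863 nats

The uniform distribution (where all probabilities equal 1/4) achieves the maximum entropy of log_e(4) = 1.3863 nats.

Distribution C has the highest entropy.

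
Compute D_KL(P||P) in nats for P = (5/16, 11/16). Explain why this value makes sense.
0.0000 nats

KL divergence satisfies the Gibbs inequality: D_KL(P||Q) ≥ 0 for all distributions P, Q.

D_KL(P||Q) = Σ p(x) log(p(x)/q(x))
Each term is p(x) × log_e(p(x)/p(x)) = p(x) × log_e(1) = 0, so the sum is 0.
D_KL(P||Q) = 0.0000 nats

When P = Q, the KL divergence is exactly 0, as there is no 'divergence' between identical distributions.

This non-negativity is a fundamental property: relative entropy cannot be negative because it measures how different Q is from P.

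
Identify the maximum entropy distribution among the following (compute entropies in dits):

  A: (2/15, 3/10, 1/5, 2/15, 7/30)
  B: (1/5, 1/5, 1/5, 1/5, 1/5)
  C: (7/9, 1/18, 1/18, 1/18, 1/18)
B

For a discrete distribution over n outcomes, entropy is maximized by the uniform distribution.

Computing entropies:
H(A) = 0.6775 dits
H(B) = 0.6990 dits
H(C) = 0.3638 dits

The uniform distribution (where all probabilities equal 1/5) achieves the maximum entropy of log_10(5) = 0.6990 dits.

Distribution B has the highest entropy.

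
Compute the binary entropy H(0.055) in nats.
0.2130 nats

The binary entropy function is:
H(p) = -p log(p) - (1-p) log(1-p)

H(0.055) = -0.055 × log_e(0.055) - 0.945 × log_e(0.945)
H(0.055) = 0.2130 nats

Note: Binary entropy is maximized at p=0.5 (H=1 bit) and minimized at p=0 or p=1 (H=0).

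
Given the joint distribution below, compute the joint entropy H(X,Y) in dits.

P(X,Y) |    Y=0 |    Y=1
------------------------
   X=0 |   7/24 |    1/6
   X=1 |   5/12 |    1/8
0.5571 dits

Joint entropy is H(X,Y) = -Σ_{x,y} p(x,y) log p(x,y).

Summing over all non-zero entries:
H(X,Y) = -[7/24·log_10(7/24) + 1/6·log_10(1/6) + 5/12·log_10(5/12) + 1/8·log_10(1/8)]
H(X,Y) = 0.5571 dits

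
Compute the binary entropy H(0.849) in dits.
0.1843 dits

The binary entropy function is:
H(p) = -p log(p) - (1-p) log(1-p)

H(0.849) = -0.849 × log_10(0.849) - 0.151 × log_10(0.151)
H(0.849) = 0.1843 dits

Note: Binary entropy is maximized at p=0.5 (H=1 bit) and minimized at p=0 or p=1 (H=0).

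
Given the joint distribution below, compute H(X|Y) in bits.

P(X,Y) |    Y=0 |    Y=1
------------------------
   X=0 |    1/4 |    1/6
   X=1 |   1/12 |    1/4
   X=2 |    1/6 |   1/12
1.4591 bits

Using the chain rule: H(X|Y) = H(X,Y) - H(Y)

First, compute H(X,Y) = 2.4591 bits

Marginal P(Y) = (1/2, 1/2)
H(Y) = 1.0000 bits

H(X|Y) = H(X,Y) - H(Y) = 2.4591 - 1.0000 = 1.4591 bits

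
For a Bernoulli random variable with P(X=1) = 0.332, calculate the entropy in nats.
0.6356 nats

The binary entropy function is:
H(p) = -p log(p) - (1-p) log(1-p)

H(0.332) = -0.332 × log_e(0.332) - 0.668 × log_e(0.668)
H(0.332) = 0.6356 nats

Note: Binary entropy is maximized at p=0.5 (H=1 bit) and minimized at p=0 or p=1 (H=0).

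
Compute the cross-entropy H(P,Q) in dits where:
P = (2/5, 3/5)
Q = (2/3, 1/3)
0.3567 dits

Cross-entropy: H(P,Q) = -Σ p(x) log q(x)

Alternatively: H(P,Q) = H(P) + D_KL(P||Q)
H(P) = 0.2923 dits
D_KL(P||Q) = 0.0644 dits

H(P,Q) = 0.2923 + 0.0644 = 0.3567 dits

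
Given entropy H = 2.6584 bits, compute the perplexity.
6.3133

Perplexity is 2^H (or exp(H) for natural log).

H = 2.6584 bits
Perplexity = 2^2.6584 = 6.3133

Interpretation: The model's uncertainty is equivalent to choosing uniformly among 6.3 options.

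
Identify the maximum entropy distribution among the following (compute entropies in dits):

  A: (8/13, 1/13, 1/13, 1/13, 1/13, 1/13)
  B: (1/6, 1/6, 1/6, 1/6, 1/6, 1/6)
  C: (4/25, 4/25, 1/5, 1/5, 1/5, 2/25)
B

For a discrete distribution over n outcomes, entropy is maximized by the uniform distribution.

Computing entropies:
H(A) = 0.5582 dits
H(B) = 0.7782 dits
H(C) = 0.7618 dits

The uniform distribution (where all probabilities equal 1/6) achieves the maximum entropy of log_10(6) = 0.7782 dits.

Distribution B has the highest entropy.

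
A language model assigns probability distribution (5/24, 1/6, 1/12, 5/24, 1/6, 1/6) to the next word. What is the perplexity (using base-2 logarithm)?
5.7924

Perplexity is 2^H (or exp(H) for natural log).

First, H = -Σ p log p = 2.5342 bits
Perplexity = 2^2.5342 = 5.7924

Interpretation: The model's uncertainty is equivalent to choosing uniformly among 5.8 options.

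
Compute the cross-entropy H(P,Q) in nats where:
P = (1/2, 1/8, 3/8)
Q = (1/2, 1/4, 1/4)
1.0397 nats

Cross-entropy: H(P,Q) = -Σ p(x) log q(x)

Alternatively: H(P,Q) = H(P) + D_KL(P||Q)
H(P) = 0.9743 nats
D_KL(P||Q) = 0.0654 nats

H(P,Q) = 0.9743 + 0.0654 = 1.0397 nats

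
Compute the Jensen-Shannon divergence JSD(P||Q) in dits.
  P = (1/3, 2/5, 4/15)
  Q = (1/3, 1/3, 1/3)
0.0015 dits

Jensen-Shannon divergence is:
JSD(P||Q) = 0.5 × D_KL(P||M) + 0.5 × D_KL(Q||M)
where M = 0.5 × (P + Q) is the mixture distribution.

M = 0.5 × (1/3, 2/5, 4/15) + 0.5 × (1/3, 1/3, 1/3) = (1/3, 11/30, 3/10)

D_KL(P||M) = 0.0015 dits
D_KL(Q||M) = 0.0015 dits

JSD(P||Q) = 0.5 × 0.0015 + 0.5 × 0.0015 = 0.0015 dits

Unlike KL divergence, JSD is symmetric and bounded: 0 ≤ JSD ≤ log(2).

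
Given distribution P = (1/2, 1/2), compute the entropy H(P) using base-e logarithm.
0.6931 nats

Shannon entropy is H(X) = -Σ p(x) log p(x).

For P = (1/2, 1/2):
H = -1/2 × log_e(1/2) -1/2 × log_e(1/2)
H = 0.6931 nats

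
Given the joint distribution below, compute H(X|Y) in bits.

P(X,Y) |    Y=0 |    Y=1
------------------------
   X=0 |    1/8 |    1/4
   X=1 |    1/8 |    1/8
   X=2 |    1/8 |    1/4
1.5456 bits

Using the chain rule: H(X|Y) = H(X,Y) - H(Y)

First, compute H(X,Y) = 2.5000 bits

Marginal P(Y) = (3/8, 5/8)
H(Y) = 0.9544 bits

H(X|Y) = H(X,Y) - H(Y) = 2.5000 - 0.9544 = 1.5456 bits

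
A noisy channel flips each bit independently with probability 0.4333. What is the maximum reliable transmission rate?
0.0129 bits

For a binary symmetric channel (BSC) with error probability p:
Capacity C = 1 - H(p) bits per symbol

where H(p) = -p log₂(p) - (1-p) log₂(1-p) is the binary entropy function.

H(0.4333) = 0.9871 bits
C = 1 - 0.9871 = 0.0129 bits per symbol

This means we can reliably transmit up to 0.0129 bits of information per channel use.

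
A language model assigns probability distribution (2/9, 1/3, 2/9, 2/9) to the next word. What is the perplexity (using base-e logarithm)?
3.9311

Perplexity is e^H (or exp(H) for natural log).

First, H = -Σ p log p = 1.3689 nats
Perplexity = e^1.3689 = 3.9311

Interpretation: The model's uncertainty is equivalent to choosing uniformly among 3.9 options.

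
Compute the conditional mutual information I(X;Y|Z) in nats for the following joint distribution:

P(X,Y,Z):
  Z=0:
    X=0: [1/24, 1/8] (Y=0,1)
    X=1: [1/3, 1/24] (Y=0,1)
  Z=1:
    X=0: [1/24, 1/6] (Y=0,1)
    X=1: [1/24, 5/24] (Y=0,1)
0.1102 nats

Conditional mutual information: I(X;Y|Z) = H(X|Z) + H(Y|Z) - H(X,Y|Z)

H(Z) = 0.6897
H(X,Z) = 1.3398 → H(X|Z) = 0.6501
H(Y,Z) = 1.2413 → H(Y|Z) = 0.5517
H(X,Y,Z) = 1.7812 → H(X,Y|Z) = 1.0916

I(X;Y|Z) = 0.6501 + 0.5517 - 1.0916 = 0.1102 nats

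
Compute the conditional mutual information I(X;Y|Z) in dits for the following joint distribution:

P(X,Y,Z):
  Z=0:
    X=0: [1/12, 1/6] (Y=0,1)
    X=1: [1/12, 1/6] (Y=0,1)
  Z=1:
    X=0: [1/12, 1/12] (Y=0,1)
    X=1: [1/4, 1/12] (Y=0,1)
0.0066 dits

Conditional mutual information: I(X;Y|Z) = H(X|Z) + H(Y|Z) - H(X,Y|Z)

H(Z) = 0.3010
H(X,Z) = 0.5898 → H(X|Z) = 0.2887
H(Y,Z) = 0.5775 → H(Y|Z) = 0.2764
H(X,Y,Z) = 0.8596 → H(X,Y|Z) = 0.5585

I(X;Y|Z) = 0.2887 + 0.2764 - 0.5585 = 0.0066 dits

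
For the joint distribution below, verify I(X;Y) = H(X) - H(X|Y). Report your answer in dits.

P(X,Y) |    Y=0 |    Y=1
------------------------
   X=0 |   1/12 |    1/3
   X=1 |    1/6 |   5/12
I(X;Y) = 0.0021 dits

Mutual information has multiple equivalent forms:
- I(X;Y) = H(X) - H(X|Y)
- I(X;Y) = H(Y) - H(Y|X)
- I(X;Y) = H(X) + H(Y) - H(X,Y)

Computing all quantities:
H(X) = 0.2950, H(Y) = 0.2442, H(X,Y) = 0.5371
H(X|Y) = 0.2929, H(Y|X) = 0.2421

Verification:
H(X) - H(X|Y) = 0.2950 - 0.2929 = 0.0021
H(Y) - H(Y|X) = 0.2442 - 0.2421 = 0.0021
H(X) + H(Y) - H(X,Y) = 0.2950 + 0.2442 - 0.5371 = 0.0021

All forms give I(X;Y) = 0.0021 dits. ✓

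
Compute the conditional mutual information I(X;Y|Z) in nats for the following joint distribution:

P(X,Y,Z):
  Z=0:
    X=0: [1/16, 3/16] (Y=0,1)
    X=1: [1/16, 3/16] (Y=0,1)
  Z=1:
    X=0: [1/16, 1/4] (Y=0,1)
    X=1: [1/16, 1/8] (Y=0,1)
0.0054 nats

Conditional mutual information: I(X;Y|Z) = H(X|Z) + H(Y|Z) - H(X,Y|Z)

H(Z) = 0.6931
H(X,Z) = 1.3705 → H(X|Z) = 0.6774
H(Y,Z) = 1.2555 → H(Y|Z) = 0.5623
H(X,Y,Z) = 1.9274 → H(X,Y|Z) = 1.2342

I(X;Y|Z) = 0.6774 + 0.5623 - 1.2342 = 0.0054 nats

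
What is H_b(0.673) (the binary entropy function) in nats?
0.6320 nats

The binary entropy function is:
H(p) = -p log(p) - (1-p) log(1-p)

H(0.673) = -0.673 × log_e(0.673) - 0.327 × log_e(0.327)
H(0.673) = 0.6320 nats

Note: Binary entropy is maximized at p=0.5 (H=1 bit) and minimized at p=0 or p=1 (H=0).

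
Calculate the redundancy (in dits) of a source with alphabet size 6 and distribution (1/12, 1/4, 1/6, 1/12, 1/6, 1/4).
0.0379 dits

Redundancy measures how far a source is from maximum entropy:
R = H_max - H(X)

Maximum entropy for 6 symbols: H_max = log_10(6) = 0.7782 dits
Actual entropy: H(X) = 0.7403 dits
Redundancy: R = 0.7782 - 0.7403 = 0.0379 dits

This redundancy represents potential for compression: the source could be compressed by 0.0379 dits per symbol.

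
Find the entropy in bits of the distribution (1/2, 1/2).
1.0000 bits

Shannon entropy is H(X) = -Σ p(x) log p(x).

For P = (1/2, 1/2):
H = -1/2 × log_2(1/2) -1/2 × log_2(1/2)
H = 1.0000 bits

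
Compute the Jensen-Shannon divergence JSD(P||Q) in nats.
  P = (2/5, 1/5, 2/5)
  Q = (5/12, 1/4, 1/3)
0.0030 nats

Jensen-Shannon divergence is:
JSD(P||Q) = 0.5 × D_KL(P||M) + 0.5 × D_KL(Q||M)
where M = 0.5 × (P + Q) is the mixture distribution.

M = 0.5 × (2/5, 1/5, 2/5) + 0.5 × (5/12, 1/4, 1/3) = (0.408333, 9/40, 11/30)

D_KL(P||M) = 0.0030 nats
D_KL(Q||M) = 0.0030 nats

JSD(P||Q) = 0.5 × 0.0030 + 0.5 × 0.0030 = 0.0030 nats

Unlike KL divergence, JSD is symmetric and bounded: 0 ≤ JSD ≤ log(2).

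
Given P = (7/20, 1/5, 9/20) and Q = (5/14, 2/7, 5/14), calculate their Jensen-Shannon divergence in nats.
0.0065 nats

Jensen-Shannon divergence is:
JSD(P||Q) = 0.5 × D_KL(P||M) + 0.5 × D_KL(Q||M)
where M = 0.5 × (P + Q) is the mixture distribution.

M = 0.5 × (7/20, 1/5, 9/20) + 0.5 × (5/14, 2/7, 5/14) = (0.353571, 0.242857, 0.403571)

D_KL(P||M) = 0.0066 nats
D_KL(Q||M) = 0.0064 nats

JSD(P||Q) = 0.5 × 0.0066 + 0.5 × 0.0064 = 0.0065 nats

Unlike KL divergence, JSD is symmetric and bounded: 0 ≤ JSD ≤ log(2).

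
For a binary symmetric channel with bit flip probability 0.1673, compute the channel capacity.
0.3485 bits

For a binary symmetric channel (BSC) with error probability p:
Capacity C = 1 - H(p) bits per symbol

where H(p) = -p log₂(p) - (1-p) log₂(1-p) is the binary entropy function.

H(0.1673) = 0.6515 bits
C = 1 - 0.6515 = 0.3485 bits per symbol

This means we can reliably transmit up to 0.3485 bits of information per channel use.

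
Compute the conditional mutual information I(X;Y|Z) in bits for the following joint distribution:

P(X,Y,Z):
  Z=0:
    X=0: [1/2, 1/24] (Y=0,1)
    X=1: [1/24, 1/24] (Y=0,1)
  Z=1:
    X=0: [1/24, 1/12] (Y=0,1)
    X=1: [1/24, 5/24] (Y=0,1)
0.0681 bits

Conditional mutual information: I(X;Y|Z) = H(X|Z) + H(Y|Z) - H(X,Y|Z)

H(Z) = 0.9544
H(X,Z) = 1.6529 → H(X|Z) = 0.6984
H(Y,Z) = 1.5951 → H(Y|Z) = 0.6406
H(X,Y,Z) = 2.2254 → H(X,Y|Z) = 1.2710

I(X;Y|Z) = 0.6984 + 0.6406 - 1.2710 = 0.0681 bits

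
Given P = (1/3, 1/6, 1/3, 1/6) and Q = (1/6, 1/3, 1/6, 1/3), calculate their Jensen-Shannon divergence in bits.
0.0817 bits

Jensen-Shannon divergence is:
JSD(P||Q) = 0.5 × D_KL(P||M) + 0.5 × D_KL(Q||M)
where M = 0.5 × (P + Q) is the mixture distribution.

M = 0.5 × (1/3, 1/6, 1/3, 1/6) + 0.5 × (1/6, 1/3, 1/6, 1/3) = (1/4, 1/4, 1/4, 1/4)

D_KL(P||M) = 0.0817 bits
D_KL(Q||M) = 0.0817 bits

JSD(P||Q) = 0.5 × 0.0817 + 0.5 × 0.0817 = 0.0817 bits

Unlike KL divergence, JSD is symmetric and bounded: 0 ≤ JSD ≤ log(2).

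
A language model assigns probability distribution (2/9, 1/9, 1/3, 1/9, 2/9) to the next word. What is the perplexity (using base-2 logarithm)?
4.5858

Perplexity is 2^H (or exp(H) for natural log).

First, H = -Σ p log p = 2.1972 bits
Perplexity = 2^2.1972 = 4.5858

Interpretation: The model's uncertainty is equivalent to choosing uniformly among 4.6 options.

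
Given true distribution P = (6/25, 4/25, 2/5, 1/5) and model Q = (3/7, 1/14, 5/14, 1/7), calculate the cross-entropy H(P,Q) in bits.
2.0582 bits

Cross-entropy: H(P,Q) = -Σ p(x) log q(x)

Alternatively: H(P,Q) = H(P) + D_KL(P||Q)
H(P) = 1.9103 bits
D_KL(P||Q) = 0.1479 bits

H(P,Q) = 1.9103 + 0.1479 = 2.0582 bits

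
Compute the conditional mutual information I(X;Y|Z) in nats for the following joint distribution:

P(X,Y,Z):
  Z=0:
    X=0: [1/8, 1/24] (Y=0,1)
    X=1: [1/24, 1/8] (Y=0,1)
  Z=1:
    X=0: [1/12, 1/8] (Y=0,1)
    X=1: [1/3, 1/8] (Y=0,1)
0.0759 nats

Conditional mutual information: I(X;Y|Z) = H(X|Z) + H(Y|Z) - H(X,Y|Z)

H(Z) = 0.6365
H(X,Z) = 1.2816 → H(X|Z) = 0.6451
H(Y,Z) = 1.3086 → H(Y|Z) = 0.6721
H(X,Y,Z) = 1.8778 → H(X,Y|Z) = 1.2413

I(X;Y|Z) = 0.6451 + 0.6721 - 1.2413 = 0.0759 nats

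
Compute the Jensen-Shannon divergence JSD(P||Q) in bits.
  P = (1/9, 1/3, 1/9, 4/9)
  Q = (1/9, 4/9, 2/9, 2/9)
0.0466 bits

Jensen-Shannon divergence is:
JSD(P||Q) = 0.5 × D_KL(P||M) + 0.5 × D_KL(Q||M)
where M = 0.5 × (P + Q) is the mixture distribution.

M = 0.5 × (1/9, 1/3, 1/9, 4/9) + 0.5 × (1/9, 4/9, 2/9, 2/9) = (1/9, 7/18, 1/6, 1/3)

D_KL(P||M) = 0.0453 bits
D_KL(Q||M) = 0.0479 bits

JSD(P||Q) = 0.5 × 0.0453 + 0.5 × 0.0479 = 0.0466 bits

Unlike KL divergence, JSD is symmetric and bounded: 0 ≤ JSD ≤ log(2).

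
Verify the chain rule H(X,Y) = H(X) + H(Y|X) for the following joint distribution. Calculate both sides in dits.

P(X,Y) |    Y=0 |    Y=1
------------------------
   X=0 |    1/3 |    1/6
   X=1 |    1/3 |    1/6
H(X,Y) = 0.5775, H(X) = 0.3010, H(Y|X) = 0.2764 (all in dits)

Chain rule: H(X,Y) = H(X) + H(Y|X)

Left side — joint entropy directly:
H(X,Y) = -Σ p(x,y) log p(x,y) = 0.5775 dits

Right side — compute H(Y|X) from the conditional distributions:
P(X) = (1/2, 1/2), so H(X) = 0.3010 dits
H(Y|X) = Σ_x P(X=x) · H(Y|X=x):
  P(Y|X=0) = (2/3, 1/3), H(Y|X=0) = 0.2764, weight P(X=0) = 1/2
  P(Y|X=1) = (2/3, 1/3), H(Y|X=1) = 0.2764, weight P(X=1) = 1/2
H(Y|X) = 0.2764 dits

H(X) + H(Y|X) = 0.3010 + 0.2764 = 0.5775 dits

Both sides equal 0.5775 dits. ✓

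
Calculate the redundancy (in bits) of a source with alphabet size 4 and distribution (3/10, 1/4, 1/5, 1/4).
0.0145 bits

Redundancy measures how far a source is from maximum entropy:
R = H_max - H(X)

Maximum entropy for 4 symbols: H_max = log_2(4) = 2.0000 bits
Actual entropy: H(X) = 1.9855 bits
Redundancy: R = 2.0000 - 1.9855 = 0.0145 bits

This redundancy represents potential for compression: the source could be compressed by 0.0145 bits per symbol.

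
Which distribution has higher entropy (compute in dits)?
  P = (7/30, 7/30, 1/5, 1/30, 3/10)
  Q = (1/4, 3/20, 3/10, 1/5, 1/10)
Q

Computing entropies in dits:
H(P) = 0.6408
H(Q) = 0.6708

Distribution Q has higher entropy.

Intuition: The distribution closer to uniform (more spread out) has higher entropy.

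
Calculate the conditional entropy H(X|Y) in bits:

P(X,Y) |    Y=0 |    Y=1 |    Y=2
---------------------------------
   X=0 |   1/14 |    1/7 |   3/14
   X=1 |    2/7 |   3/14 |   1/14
0.8364 bits

Using the chain rule: H(X|Y) = H(X,Y) - H(Y)

First, compute H(X,Y) = 2.4138 bits

Marginal P(Y) = (5/14, 5/14, 2/7)
H(Y) = 1.5774 bits

H(X|Y) = H(X,Y) - H(Y) = 2.4138 - 1.5774 = 0.8364 bits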